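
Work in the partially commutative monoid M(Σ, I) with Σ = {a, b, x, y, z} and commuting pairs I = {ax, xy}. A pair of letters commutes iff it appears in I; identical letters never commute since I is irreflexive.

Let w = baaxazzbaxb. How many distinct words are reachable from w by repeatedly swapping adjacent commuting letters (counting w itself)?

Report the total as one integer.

8

0(b) covers ∅
1(a) covers 0:b
2(a) covers 1:a
3(x) covers 0:b
4(a) covers 2:a
5(z) covers 3:x, 4:a
6(z) covers 5:z
7(b) covers 6:z
8(a) covers 7:b
9(x) covers 7:b
10(b) covers 8:a, 9:x
floor of heap: 0:b
completions by unplaced set U, small U first (add the entries for U minus each lowest piece of U):
  |U|=1: {10}:1
  |U|=2: {8,10}:1  {9,10}:1
  |U|=3: {8,9,10}:2
  |U|=4: {7,8,9,10}:2
  |U|=5: {6,7,8,9,10}:2
  |U|=6: {5,6,7,8,9,10}:2
  |U|=7: {3,5,6,7,8,9,10}:2  {4,5,6,7,8,9,10}:2
  |U|=8: {2,4,5,6,7,8,9,10}:2  {3,4,5,6,7,8,9,10}:4
  |U|=9: {1,2,4,5,6,7,8,9,10}:2  {2,3,4,5,6,7,8,9,10}:6
  start at 0(b): 8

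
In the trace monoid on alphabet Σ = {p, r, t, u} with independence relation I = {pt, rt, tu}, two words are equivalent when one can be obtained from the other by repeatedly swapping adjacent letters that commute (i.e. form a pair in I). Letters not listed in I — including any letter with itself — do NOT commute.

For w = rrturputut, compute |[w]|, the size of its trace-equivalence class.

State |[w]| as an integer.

drop 0:r onto floor
drop 1:r onto {0:r}
drop 2:t onto floor
drop 3:u onto {1:r}
drop 4:r onto {3:u}
drop 5:p onto {4:r}
drop 6:u onto {5:p}
drop 7:t onto {2:t}
drop 8:u onto {6:u}
drop 9:t onto {7:t}
ground layer = {0:r, 2:t}
drop-orders for the pieces not yet dropped (sum over which currently-grounded one goes next):
  1 to go: {8} 1  {9} 1
  2 to go: {6,8} 1  {7,9} 1  {8,9} 2
  3 to go: {2,7,9} 1  {5,6,8} 1  {6,8,9} 3  {7,8,9} 3
  4 to go: {2,7,8,9} 4  {4,5,6,8} 1  {5,6,8,9} 4  {6,7,8,9} 6
  5 to go: {2,6,7,8,9} 10  {3,4,5,6,8} 1  {4,5,6,8,9} 5  {5,6,7,8,9} 10
  6 to go: {1,3,4,5,6,8} 1  {2,5,6,7,8,9} 20  {3,4,5,6,8,9} 6  {4,5,6,7,8,9} 15
  7 to go: {0,1,3,4,5,6,8} 1  {1,3,4,5,6,8,9} 7  {2,4,5,6,7,8,9} 35  {3,4,5,6,7,8,9} 21
  8 to go: {0,1,3,4,5,6,8,9} 8  {1,3,4,5,6,7,8,9} 28  {2,3,4,5,6,7,8,9} 56
  if 0:r drops first: 84 orders
  if 2:t drops first: 36 orders
heap linearizations: 120

120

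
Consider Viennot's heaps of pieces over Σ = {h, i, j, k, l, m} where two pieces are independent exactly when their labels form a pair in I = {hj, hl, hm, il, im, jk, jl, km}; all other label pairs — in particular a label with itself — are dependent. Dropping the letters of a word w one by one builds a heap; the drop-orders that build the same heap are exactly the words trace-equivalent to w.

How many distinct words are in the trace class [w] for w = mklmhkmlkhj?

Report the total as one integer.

95

0(m) covers ∅
1(k) covers ∅
2(l) covers 0:m, 1:k
3(m) covers 2:l
4(h) covers 1:k
5(k) covers 2:l, 4:h
6(m) covers 3:m
7(l) covers 5:k, 6:m
8(k) covers 7:l
9(h) covers 8:k
10(j) covers 6:m
floor of heap: 0:m, 1:k
completions by unplaced set U, small U first (add the entries for U minus each lowest piece of U):
  |U|=1: {9}:1  {10}:1
  |U|=2: {8,9}:1  {9,10}:2
  |U|=3: {7,8,9}:1  {8,9,10}:3
  |U|=4: {5,7,8,9}:1  {7,8,9,10}:4
  |U|=5: {4,5,7,8,9}:1  {5,7,8,9,10}:5  {6,7,8,9,10}:4
  |U|=6: {3,6,7,8,9,10}:4  {4,5,7,8,9,10}:6  {5,6,7,8,9,10}:9
  |U|=7: {3,5,6,7,8,9,10}:13  {4,5,6,7,8,9,10}:15
  |U|=8: {2,3,5,6,7,8,9,10}:13  {3,4,5,6,7,8,9,10}:28
  |U|=9: {0,2,3,5,6,7,8,9,10}:13  {2,3,4,5,6,7,8,9,10}:41
  start at 0(m): 41
  start at 1(k): 54
sum over floor = 95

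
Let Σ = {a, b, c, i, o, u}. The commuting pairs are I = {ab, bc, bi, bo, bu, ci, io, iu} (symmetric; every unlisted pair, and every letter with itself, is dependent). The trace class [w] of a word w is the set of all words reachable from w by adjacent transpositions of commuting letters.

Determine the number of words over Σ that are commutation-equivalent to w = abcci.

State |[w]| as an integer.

15

#0=a has no predecessor
#1=b has no predecessor
#2=c depends on [0:a]
#3=c depends on [2:c]
#4=i depends on [0:a]
sources: [0:a, 1:b]
N(rest) = Σ N(rest − s) over sources s of rest; N(one piece) = 1:
  size 1 → [1]=1  [3]=1  [4]=1
  size 2 → [1,3]=2  [1,4]=2  [2,3]=1  [3,4]=2
  size 3 → [1,2,3]=3  [1,3,4]=6  [2,3,4]=3
  first=0(a) contributes 12
  first=1(b) contributes 3
|[w]| = 15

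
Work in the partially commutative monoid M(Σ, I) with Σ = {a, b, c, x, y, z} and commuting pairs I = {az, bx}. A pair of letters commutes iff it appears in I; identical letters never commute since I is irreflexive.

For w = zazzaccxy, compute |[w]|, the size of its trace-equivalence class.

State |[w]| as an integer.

#0=z has no predecessor
#1=a has no predecessor
#2=z depends on [0:z]
#3=z depends on [2:z]
#4=a depends on [1:a]
#5=c depends on [3:z, 4:a]
#6=c depends on [5:c]
#7=x depends on [6:c]
#8=y depends on [7:x]
sources: [0:z, 1:a]
N(rest) = Σ N(rest − s) over sources s of rest; N(one piece) = 1:
  size 1 → [8]=1
  size 2 → [7,8]=1
  size 3 → [6,7,8]=1
  size 4 → [5,6,7,8]=1
  size 5 → [3,5,6,7,8]=1  [4,5,6,7,8]=1
  size 6 → [1,4,5,6,7,8]=1  [2,3,5,6,7,8]=1  [3,4,5,6,7,8]=2
  size 7 → [0,2,3,5,6,7,8]=1  [1,3,4,5,6,7,8]=3  [2,3,4,5,6,7,8]=3
  first=0(z) contributes 6
  first=1(a) contributes 4
|[w]| = 10

10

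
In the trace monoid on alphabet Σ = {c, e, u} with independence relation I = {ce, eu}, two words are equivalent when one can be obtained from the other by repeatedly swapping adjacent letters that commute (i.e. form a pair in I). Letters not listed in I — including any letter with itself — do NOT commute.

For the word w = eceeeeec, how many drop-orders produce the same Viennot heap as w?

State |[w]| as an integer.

drop 0:e onto floor
drop 1:c onto floor
drop 2:e onto {0:e}
drop 3:e onto {2:e}
drop 4:e onto {3:e}
drop 5:e onto {4:e}
drop 6:e onto {5:e}
drop 7:c onto {1:c}
ground layer = {0:e, 1:c}
drop-orders for the pieces not yet dropped (sum over which currently-grounded one goes next):
  1 to go: {6} 1  {7} 1
  2 to go: {1,7} 1  {5,6} 1  {6,7} 2
  3 to go: {1,6,7} 3  {4,5,6} 1  {5,6,7} 3
  4 to go: {1,5,6,7} 6  {3,4,5,6} 1  {4,5,6,7} 4
  5 to go: {1,4,5,6,7} 10  {2,3,4,5,6} 1  {3,4,5,6,7} 5
  6 to go: {0,2,3,4,5,6} 1  {1,3,4,5,6,7} 15  {2,3,4,5,6,7} 6
  if 0:e drops first: 21 orders
  if 1:c drops first: 7 orders
heap linearizations: 28

28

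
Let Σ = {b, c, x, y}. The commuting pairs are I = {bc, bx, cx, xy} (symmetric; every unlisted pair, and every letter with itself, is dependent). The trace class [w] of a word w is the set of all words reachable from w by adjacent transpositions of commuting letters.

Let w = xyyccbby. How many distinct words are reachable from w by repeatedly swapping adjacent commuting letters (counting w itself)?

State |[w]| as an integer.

48

0(x) covers ∅
1(y) covers ∅
2(y) covers 1:y
3(c) covers 2:y
4(c) covers 3:c
5(b) covers 2:y
6(b) covers 5:b
7(y) covers 4:c, 6:b
floor of heap: 0:x, 1:y
completions by unplaced set U, small U first (add the entries for U minus each lowest piece of U):
  |U|=1: {0}:1  {7}:1
  |U|=2: {0,7}:2  {4,7}:1  {6,7}:1
  |U|=3: {0,4,7}:3  {0,6,7}:3  {3,4,7}:1  {4,6,7}:2  {5,6,7}:1
  |U|=4: {0,3,4,7}:4  {0,4,6,7}:8  {0,5,6,7}:4  {3,4,6,7}:3  {4,5,6,7}:3
  |U|=5: {0,3,4,6,7}:15  {0,4,5,6,7}:15  {3,4,5,6,7}:6
  |U|=6: {0,3,4,5,6,7}:36  {2,3,4,5,6,7}:6
  start at 0(x): 6
  start at 1(y): 42
sum over floor = 48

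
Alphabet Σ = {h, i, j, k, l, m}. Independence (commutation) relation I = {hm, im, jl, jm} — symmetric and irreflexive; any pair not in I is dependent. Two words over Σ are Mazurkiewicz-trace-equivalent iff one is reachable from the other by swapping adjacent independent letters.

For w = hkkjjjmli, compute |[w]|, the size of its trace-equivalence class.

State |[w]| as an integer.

10

drop 0:h onto floor
drop 1:k onto {0:h}
drop 2:k onto {1:k}
drop 3:j onto {2:k}
drop 4:j onto {3:j}
drop 5:j onto {4:j}
drop 6:m onto {2:k}
drop 7:l onto {6:m}
drop 8:i onto {5:j, 7:l}
ground layer = {0:h}
drop-orders for the pieces not yet dropped (sum over which currently-grounded one goes next):
  1 to go: {8} 1
  2 to go: {5,8} 1  {7,8} 1
  3 to go: {4,5,8} 1  {5,7,8} 2  {6,7,8} 1
  4 to go: {3,4,5,8} 1  {4,5,7,8} 3  {5,6,7,8} 3
  5 to go: {3,4,5,7,8} 4  {4,5,6,7,8} 6
  6 to go: {3,4,5,6,7,8} 10
  7 to go: {2,3,4,5,6,7,8} 10
  if 0:h drops first: 10 orders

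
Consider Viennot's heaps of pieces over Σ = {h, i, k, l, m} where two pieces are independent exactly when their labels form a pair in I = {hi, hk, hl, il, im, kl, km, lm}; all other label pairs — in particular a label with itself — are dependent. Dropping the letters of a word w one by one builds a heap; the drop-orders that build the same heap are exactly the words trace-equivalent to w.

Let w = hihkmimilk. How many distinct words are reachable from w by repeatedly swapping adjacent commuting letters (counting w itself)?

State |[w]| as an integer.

piece 0:h — minimal
piece 1:i — minimal
piece 2:h rests on {0:h}
piece 3:k rests on {1:i}
piece 4:m rests on {2:h}
piece 5:i rests on {3:k}
piece 6:m rests on {4:m}
piece 7:i rests on {5:i}
piece 8:l — minimal
piece 9:k rests on {7:i}
minimal pieces: {0:h, 1:i, 8:l}
ways to finish when only these pieces remain (= sum over removing one remaining piece with nothing left below it):
  1 left: {6}→1  {8}→1  {9}→1
  2 left: {4,6}→1  {6,8}→2  {6,9}→2  {7,9}→1  {8,9}→2
  3 left: {2,4,6}→1  {4,6,8}→3  {4,6,9}→3  {5,7,9}→1  {6,7,9}→3  {6,8,9}→6  {7,8,9}→3
  4 left: {0,2,4,6}→1  {2,4,6,8}→4  {2,4,6,9}→4  {3,5,7,9}→1  {4,6,7,9}→6  {4,6,8,9}→12  {5,6,7,9}→4  {5,7,8,9}→4  {6,7,8,9}→12
  5 left: {0,2,4,6,8}→5  {0,2,4,6,9}→5  {1,3,5,7,9}→1  {2,4,6,7,9}→10  {2,4,6,8,9}→20  {3,5,6,7,9}→5  {3,5,7,8,9}→5  {4,5,6,7,9}→10  {4,6,7,8,9}→30  {5,6,7,8,9}→20
  6 left: {0,2,4,6,7,9}→15  {0,2,4,6,8,9}→30  {1,3,5,6,7,9}→6  {1,3,5,7,8,9}→6  {2,4,5,6,7,9}→20  {2,4,6,7,8,9}→60  {3,4,5,6,7,9}→15  {3,5,6,7,8,9}→30  {4,5,6,7,8,9}→60
  7 left: {0,2,4,5,6,7,9}→35  {0,2,4,6,7,8,9}→105  {1,3,4,5,6,7,9}→21  {1,3,5,6,7,8,9}→42  {2,3,4,5,6,7,9}→35  {2,4,5,6,7,8,9}→140  {3,4,5,6,7,8,9}→105
  8 left: {0,2,3,4,5,6,7,9}→70  {0,2,4,5,6,7,8,9}→280  {1,2,3,4,5,6,7,9}→56  {1,3,4,5,6,7,8,9}→168  {2,3,4,5,6,7,8,9}→280
  placing 0:h first → 504 extensions
  placing 1:i first → 630 extensions
  placing 8:l first → 126 extensions
total linear extensions = 1260

1260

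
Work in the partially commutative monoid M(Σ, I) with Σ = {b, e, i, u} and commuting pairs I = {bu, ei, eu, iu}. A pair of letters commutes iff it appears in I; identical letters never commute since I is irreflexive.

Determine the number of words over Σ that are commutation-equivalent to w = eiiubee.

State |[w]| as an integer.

#0=e has no predecessor
#1=i has no predecessor
#2=i depends on [1:i]
#3=u has no predecessor
#4=b depends on [0:e, 2:i]
#5=e depends on [4:b]
#6=e depends on [5:e]
sources: [0:e, 1:i, 3:u]
N(rest) = Σ N(rest − s) over sources s of rest; N(one piece) = 1:
  size 1 → [3]=1  [6]=1
  size 2 → [3,6]=2  [5,6]=1
  size 3 → [3,5,6]=3  [4,5,6]=1
  size 4 → [0,4,5,6]=1  [2,4,5,6]=1  [3,4,5,6]=4
  size 5 → [0,2,4,5,6]=2  [0,3,4,5,6]=5  [1,2,4,5,6]=1  [2,3,4,5,6]=5
  first=0(e) contributes 6
  first=1(i) contributes 12
  first=3(u) contributes 3
|[w]| = 21

21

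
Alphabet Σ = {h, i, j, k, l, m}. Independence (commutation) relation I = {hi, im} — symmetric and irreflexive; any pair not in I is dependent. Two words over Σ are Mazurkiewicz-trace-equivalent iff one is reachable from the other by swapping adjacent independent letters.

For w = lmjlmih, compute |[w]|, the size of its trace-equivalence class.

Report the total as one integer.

3

#0=l has no predecessor
#1=m depends on [0:l]
#2=j depends on [1:m]
#3=l depends on [2:j]
#4=m depends on [3:l]
#5=i depends on [3:l]
#6=h depends on [4:m]
sources: [0:l]
N(rest) = Σ N(rest − s) over sources s of rest; N(one piece) = 1:
  size 1 → [5]=1  [6]=1
  size 2 → [4,6]=1  [5,6]=2
  size 3 → [4,5,6]=3
  size 4 → [3,4,5,6]=3
  size 5 → [2,3,4,5,6]=3
  first=0(l) contributes 3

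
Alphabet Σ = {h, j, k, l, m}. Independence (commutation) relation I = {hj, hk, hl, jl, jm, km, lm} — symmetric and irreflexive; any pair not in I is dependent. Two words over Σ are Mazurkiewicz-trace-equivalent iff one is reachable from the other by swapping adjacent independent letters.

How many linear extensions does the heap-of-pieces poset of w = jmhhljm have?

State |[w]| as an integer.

105

drop 0:j onto floor
drop 1:m onto floor
drop 2:h onto {1:m}
drop 3:h onto {2:h}
drop 4:l onto floor
drop 5:j onto {0:j}
drop 6:m onto {3:h}
ground layer = {0:j, 1:m, 4:l}
drop-orders for the pieces not yet dropped (sum over which currently-grounded one goes next):
  1 to go: {4} 1  {5} 1  {6} 1
  2 to go: {0,5} 1  {3,6} 1  {4,5} 2  {4,6} 2  {5,6} 2
  3 to go: {0,4,5} 3  {0,5,6} 3  {2,3,6} 1  {3,4,6} 3  {3,5,6} 3  {4,5,6} 6
  4 to go: {0,3,5,6} 6  {0,4,5,6} 12  {1,2,3,6} 1  {2,3,4,6} 4  {2,3,5,6} 4  {3,4,5,6} 12
  5 to go: {0,2,3,5,6} 10  {0,3,4,5,6} 30  {1,2,3,4,6} 5  {1,2,3,5,6} 5  {2,3,4,5,6} 20
  if 0:j drops first: 30 orders
  if 1:m drops first: 60 orders
  if 4:l drops first: 15 orders
heap linearizations: 105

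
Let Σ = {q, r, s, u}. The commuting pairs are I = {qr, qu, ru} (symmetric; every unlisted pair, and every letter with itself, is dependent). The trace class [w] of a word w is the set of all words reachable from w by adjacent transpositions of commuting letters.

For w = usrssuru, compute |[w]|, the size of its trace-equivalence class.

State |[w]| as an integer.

3

drop 0:u onto floor
drop 1:s onto {0:u}
drop 2:r onto {1:s}
drop 3:s onto {2:r}
drop 4:s onto {3:s}
drop 5:u onto {4:s}
drop 6:r onto {4:s}
drop 7:u onto {5:u}
ground layer = {0:u}
drop-orders for the pieces not yet dropped (sum over which currently-grounded one goes next):
  1 to go: {6} 1  {7} 1
  2 to go: {5,7} 1  {6,7} 2
  3 to go: {5,6,7} 3
  4 to go: {4,5,6,7} 3
  5 to go: {3,4,5,6,7} 3
  6 to go: {2,3,4,5,6,7} 3
  if 0:u drops first: 3 orders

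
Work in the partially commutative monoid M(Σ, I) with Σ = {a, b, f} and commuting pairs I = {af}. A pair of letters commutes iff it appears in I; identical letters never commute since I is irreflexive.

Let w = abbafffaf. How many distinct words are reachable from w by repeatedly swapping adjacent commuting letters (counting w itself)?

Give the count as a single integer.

0(a) covers ∅
1(b) covers 0:a
2(b) covers 1:b
3(a) covers 2:b
4(f) covers 2:b
5(f) covers 4:f
6(f) covers 5:f
7(a) covers 3:a
8(f) covers 6:f
floor of heap: 0:a
completions by unplaced set U, small U first (add the entries for U minus each lowest piece of U):
  |U|=1: {7}:1  {8}:1
  |U|=2: {3,7}:1  {6,8}:1  {7,8}:2
  |U|=3: {3,7,8}:3  {5,6,8}:1  {6,7,8}:3
  |U|=4: {3,6,7,8}:6  {4,5,6,8}:1  {5,6,7,8}:4
  |U|=5: {3,5,6,7,8}:10  {4,5,6,7,8}:5
  |U|=6: {3,4,5,6,7,8}:15
  |U|=7: {2,3,4,5,6,7,8}:15
  start at 0(a): 15

15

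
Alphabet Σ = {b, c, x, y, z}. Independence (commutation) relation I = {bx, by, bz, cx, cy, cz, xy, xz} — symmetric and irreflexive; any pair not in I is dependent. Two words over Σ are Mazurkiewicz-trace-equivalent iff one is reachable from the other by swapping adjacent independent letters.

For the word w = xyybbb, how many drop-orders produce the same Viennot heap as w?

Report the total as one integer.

60

piece 0:x — minimal
piece 1:y — minimal
piece 2:y rests on {1:y}
piece 3:b — minimal
piece 4:b rests on {3:b}
piece 5:b rests on {4:b}
minimal pieces: {0:x, 1:y, 3:b}
ways to finish when only these pieces remain (= sum over removing one remaining piece with nothing left below it):
  1 left: {0}→1  {2}→1  {5}→1
  2 left: {0,2}→2  {0,5}→2  {1,2}→1  {2,5}→2  {4,5}→1
  3 left: {0,1,2}→3  {0,2,5}→6  {0,4,5}→3  {1,2,5}→3  {2,4,5}→3  {3,4,5}→1
  4 left: {0,1,2,5}→12  {0,2,4,5}→12  {0,3,4,5}→4  {1,2,4,5}→6  {2,3,4,5}→4
  placing 0:x first → 10 extensions
  placing 1:y first → 20 extensions
  placing 3:b first → 30 extensions
total linear extensions = 60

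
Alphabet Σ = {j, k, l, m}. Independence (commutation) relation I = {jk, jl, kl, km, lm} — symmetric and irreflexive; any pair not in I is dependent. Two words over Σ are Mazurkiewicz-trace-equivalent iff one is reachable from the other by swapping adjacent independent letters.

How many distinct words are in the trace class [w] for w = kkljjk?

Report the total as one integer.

piece 0:k — minimal
piece 1:k rests on {0:k}
piece 2:l — minimal
piece 3:j — minimal
piece 4:j rests on {3:j}
piece 5:k rests on {1:k}
minimal pieces: {0:k, 2:l, 3:j}
ways to finish when only these pieces remain (= sum over removing one remaining piece with nothing left below it):
  1 left: {2}→1  {4}→1  {5}→1
  2 left: {1,5}→1  {2,4}→2  {2,5}→2  {3,4}→1  {4,5}→2
  3 left: {0,1,5}→1  {1,2,5}→3  {1,4,5}→3  {2,3,4}→3  {2,4,5}→6  {3,4,5}→3
  4 left: {0,1,2,5}→4  {0,1,4,5}→4  {1,2,4,5}→12  {1,3,4,5}→6  {2,3,4,5}→12
  placing 0:k first → 30 extensions
  placing 2:l first → 10 extensions
  placing 3:j first → 20 extensions
total linear extensions = 60

60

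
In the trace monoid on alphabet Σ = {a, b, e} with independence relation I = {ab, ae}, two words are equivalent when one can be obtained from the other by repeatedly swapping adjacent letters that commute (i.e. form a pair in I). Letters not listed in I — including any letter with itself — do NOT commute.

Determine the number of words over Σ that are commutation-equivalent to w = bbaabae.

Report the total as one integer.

35

drop 0:b onto floor
drop 1:b onto {0:b}
drop 2:a onto floor
drop 3:a onto {2:a}
drop 4:b onto {1:b}
drop 5:a onto {3:a}
drop 6:e onto {4:b}
ground layer = {0:b, 2:a}
drop-orders for the pieces not yet dropped (sum over which currently-grounded one goes next):
  1 to go: {5} 1  {6} 1
  2 to go: {3,5} 1  {4,6} 1  {5,6} 2
  3 to go: {1,4,6} 1  {2,3,5} 1  {3,5,6} 3  {4,5,6} 3
  4 to go: {0,1,4,6} 1  {1,4,5,6} 4  {2,3,5,6} 4  {3,4,5,6} 6
  5 to go: {0,1,4,5,6} 5  {1,3,4,5,6} 10  {2,3,4,5,6} 10
  if 0:b drops first: 20 orders
  if 2:a drops first: 15 orders
heap linearizations: 35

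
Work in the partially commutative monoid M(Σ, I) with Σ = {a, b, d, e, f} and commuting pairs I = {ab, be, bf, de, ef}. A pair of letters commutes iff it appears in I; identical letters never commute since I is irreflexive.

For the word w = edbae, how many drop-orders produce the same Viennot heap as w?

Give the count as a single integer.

0(e) covers ∅
1(d) covers ∅
2(b) covers 1:d
3(a) covers 0:e, 1:d
4(e) covers 3:a
floor of heap: 0:e, 1:d
completions by unplaced set U, small U first (add the entries for U minus each lowest piece of U):
  |U|=1: {2}:1  {4}:1
  |U|=2: {2,4}:2  {3,4}:1
  |U|=3: {0,3,4}:1  {2,3,4}:3
  start at 0(e): 3
  start at 1(d): 4
sum over floor = 7

7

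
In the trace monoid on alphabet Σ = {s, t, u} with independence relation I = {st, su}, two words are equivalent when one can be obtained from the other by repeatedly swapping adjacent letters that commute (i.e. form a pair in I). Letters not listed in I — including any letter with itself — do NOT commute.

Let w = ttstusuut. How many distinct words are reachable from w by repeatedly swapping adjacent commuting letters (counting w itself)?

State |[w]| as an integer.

piece 0:t — minimal
piece 1:t rests on {0:t}
piece 2:s — minimal
piece 3:t rests on {1:t}
piece 4:u rests on {3:t}
piece 5:s rests on {2:s}
piece 6:u rests on {4:u}
piece 7:u rests on {6:u}
piece 8:t rests on {7:u}
minimal pieces: {0:t, 2:s}
ways to finish when only these pieces remain (= sum over removing one remaining piece with nothing left below it):
  1 left: {5}→1  {8}→1
  2 left: {2,5}→1  {5,8}→2  {7,8}→1
  3 left: {2,5,8}→3  {5,7,8}→3  {6,7,8}→1
  4 left: {2,5,7,8}→6  {4,6,7,8}→1  {5,6,7,8}→4
  5 left: {2,5,6,7,8}→10  {3,4,6,7,8}→1  {4,5,6,7,8}→5
  6 left: {1,3,4,6,7,8}→1  {2,4,5,6,7,8}→15  {3,4,5,6,7,8}→6
  7 left: {0,1,3,4,6,7,8}→1  {1,3,4,5,6,7,8}→7  {2,3,4,5,6,7,8}→21
  placing 0:t first → 28 extensions
  placing 2:s first → 8 extensions
total linear extensions = 36

36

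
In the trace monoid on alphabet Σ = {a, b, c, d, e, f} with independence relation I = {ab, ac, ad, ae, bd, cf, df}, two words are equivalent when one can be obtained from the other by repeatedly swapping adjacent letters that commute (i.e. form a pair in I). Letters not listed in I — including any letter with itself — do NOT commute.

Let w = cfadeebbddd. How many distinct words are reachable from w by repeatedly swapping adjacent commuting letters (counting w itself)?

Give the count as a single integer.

270

0(c) covers ∅
1(f) covers ∅
2(a) covers 1:f
3(d) covers 0:c
4(e) covers 1:f, 3:d
5(e) covers 4:e
6(b) covers 5:e
7(b) covers 6:b
8(d) covers 5:e
9(d) covers 8:d
10(d) covers 9:d
floor of heap: 0:c, 1:f
completions by unplaced set U, small U first (add the entries for U minus each lowest piece of U):
  |U|=1: {2}:1  {7}:1  {10}:1
  |U|=2: {2,7}:2  {2,10}:2  {6,7}:1  {7,10}:2  {9,10}:1
  |U|=3: {2,6,7}:3  {2,7,10}:6  {2,9,10}:3  {6,7,10}:3  {7,9,10}:3  {8,9,10}:1
  |U|=4: {2,6,7,10}:12  {2,7,9,10}:12  {2,8,9,10}:4  {6,7,9,10}:6  {7,8,9,10}:4
  |U|=5: {2,6,7,9,10}:30  {2,7,8,9,10}:20  {6,7,8,9,10}:10
  |U|=6: {2,6,7,8,9,10}:60  {5,6,7,8,9,10}:10
  |U|=7: {2,5,6,7,8,9,10}:70  {4,5,6,7,8,9,10}:10
  |U|=8: {2,4,5,6,7,8,9,10}:80  {3,4,5,6,7,8,9,10}:10
  |U|=9: {0,3,4,5,6,7,8,9,10}:10  {1,2,4,5,6,7,8,9,10}:80  {2,3,4,5,6,7,8,9,10}:90
  start at 0(c): 170
  start at 1(f): 100
sum over floor = 270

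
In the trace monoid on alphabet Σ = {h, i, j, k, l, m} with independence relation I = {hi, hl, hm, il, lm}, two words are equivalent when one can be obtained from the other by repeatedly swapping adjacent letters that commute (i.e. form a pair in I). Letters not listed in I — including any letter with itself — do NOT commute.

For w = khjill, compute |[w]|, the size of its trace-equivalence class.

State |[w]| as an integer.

0(k) covers ∅
1(h) covers 0:k
2(j) covers 1:h
3(i) covers 2:j
4(l) covers 2:j
5(l) covers 4:l
floor of heap: 0:k
completions by unplaced set U, small U first (add the entries for U minus each lowest piece of U):
  |U|=1: {3}:1  {5}:1
  |U|=2: {3,5}:2  {4,5}:1
  |U|=3: {3,4,5}:3
  |U|=4: {2,3,4,5}:3
  start at 0(k): 3

3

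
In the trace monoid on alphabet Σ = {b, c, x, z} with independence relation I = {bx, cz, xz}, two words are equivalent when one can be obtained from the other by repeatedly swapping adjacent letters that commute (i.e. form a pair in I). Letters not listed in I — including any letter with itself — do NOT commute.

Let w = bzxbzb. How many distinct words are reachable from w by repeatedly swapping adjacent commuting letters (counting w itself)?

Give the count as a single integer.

#0=b has no predecessor
#1=z depends on [0:b]
#2=x has no predecessor
#3=b depends on [1:z]
#4=z depends on [3:b]
#5=b depends on [4:z]
sources: [0:b, 2:x]
N(rest) = Σ N(rest − s) over sources s of rest; N(one piece) = 1:
  size 1 → [2]=1  [5]=1
  size 2 → [2,5]=2  [4,5]=1
  size 3 → [2,4,5]=3  [3,4,5]=1
  size 4 → [1,3,4,5]=1  [2,3,4,5]=4
  first=0(b) contributes 5
  first=2(x) contributes 1
|[w]| = 6

6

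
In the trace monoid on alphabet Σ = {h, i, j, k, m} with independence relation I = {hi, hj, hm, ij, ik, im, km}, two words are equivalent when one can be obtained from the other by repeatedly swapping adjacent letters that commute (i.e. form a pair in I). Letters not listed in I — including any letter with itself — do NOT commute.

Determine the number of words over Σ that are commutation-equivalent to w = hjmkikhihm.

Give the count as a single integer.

drop 0:h onto floor
drop 1:j onto floor
drop 2:m onto {1:j}
drop 3:k onto {0:h, 1:j}
drop 4:i onto floor
drop 5:k onto {3:k}
drop 6:h onto {5:k}
drop 7:i onto {4:i}
drop 8:h onto {6:h}
drop 9:m onto {2:m}
ground layer = {0:h, 1:j, 4:i}
drop-orders for the pieces not yet dropped (sum over which currently-grounded one goes next):
  1 to go: {7} 1  {8} 1  {9} 1
  2 to go: {2,9} 1  {4,7} 1  {6,8} 1  {7,8} 2  {7,9} 2  {8,9} 2
  3 to go: {2,7,9} 3  {2,8,9} 3  {4,7,8} 3  {4,7,9} 3  {5,6,8} 1  {6,7,8} 3  {6,8,9} 3  {7,8,9} 6
  4 to go: {2,4,7,9} 6  {2,6,8,9} 6  {2,7,8,9} 12  {3,5,6,8} 1  {4,6,7,8} 6  {4,7,8,9} 12  {5,6,7,8} 4  {5,6,8,9} 4  {6,7,8,9} 12
  5 to go: {0,3,5,6,8} 1  {2,4,7,8,9} 30  {2,5,6,8,9} 10  {2,6,7,8,9} 30  {3,5,6,7,8} 5  {3,5,6,8,9} 5  {4,5,6,7,8} 10  {4,6,7,8,9} 30  {5,6,7,8,9} 20
  6 to go: {0,3,5,6,7,8} 6  {0,3,5,6,8,9} 6  {2,3,5,6,8,9} 15  {2,4,6,7,8,9} 90  {2,5,6,7,8,9} 60  {3,4,5,6,7,8} 15  {3,5,6,7,8,9} 30  {4,5,6,7,8,9} 60
  7 to go: {0,2,3,5,6,8,9} 21  {0,3,4,5,6,7,8} 21  {0,3,5,6,7,8,9} 42  {1,2,3,5,6,8,9} 15  {2,3,5,6,7,8,9} 105  {2,4,5,6,7,8,9} 210  {3,4,5,6,7,8,9} 105
  8 to go: {0,1,2,3,5,6,8,9} 36  {0,2,3,5,6,7,8,9} 168  {0,3,4,5,6,7,8,9} 168  {1,2,3,5,6,7,8,9} 120  {2,3,4,5,6,7,8,9} 420
  if 0:h drops first: 540 orders
  if 1:j drops first: 756 orders
  if 4:i drops first: 324 orders
heap linearizations: 1620

1620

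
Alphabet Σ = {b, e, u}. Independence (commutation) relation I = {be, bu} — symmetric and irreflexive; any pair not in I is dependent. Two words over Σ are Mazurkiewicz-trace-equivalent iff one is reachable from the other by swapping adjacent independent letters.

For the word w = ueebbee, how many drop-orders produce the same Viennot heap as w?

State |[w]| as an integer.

drop 0:u onto floor
drop 1:e onto {0:u}
drop 2:e onto {1:e}
drop 3:b onto floor
drop 4:b onto {3:b}
drop 5:e onto {2:e}
drop 6:e onto {5:e}
ground layer = {0:u, 3:b}
drop-orders for the pieces not yet dropped (sum over which currently-grounded one goes next):
  1 to go: {4} 1  {6} 1
  2 to go: {3,4} 1  {4,6} 2  {5,6} 1
  3 to go: {2,5,6} 1  {3,4,6} 3  {4,5,6} 3
  4 to go: {1,2,5,6} 1  {2,4,5,6} 4  {3,4,5,6} 6
  5 to go: {0,1,2,5,6} 1  {1,2,4,5,6} 5  {2,3,4,5,6} 10
  if 0:u drops first: 15 orders
  if 3:b drops first: 6 orders
heap linearizations: 21

21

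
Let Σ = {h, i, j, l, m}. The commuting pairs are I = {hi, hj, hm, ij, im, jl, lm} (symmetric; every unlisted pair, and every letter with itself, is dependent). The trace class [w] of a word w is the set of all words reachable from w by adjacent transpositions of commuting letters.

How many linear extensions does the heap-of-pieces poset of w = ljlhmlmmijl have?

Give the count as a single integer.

0(l) covers ∅
1(j) covers ∅
2(l) covers 0:l
3(h) covers 2:l
4(m) covers 1:j
5(l) covers 3:h
6(m) covers 4:m
7(m) covers 6:m
8(i) covers 5:l
9(j) covers 7:m
10(l) covers 8:i
floor of heap: 0:l, 1:j
completions by unplaced set U, small U first (add the entries for U minus each lowest piece of U):
  |U|=1: {9}:1  {10}:1
  |U|=2: {7,9}:1  {8,10}:1  {9,10}:2
  |U|=3: {5,8,10}:1  {6,7,9}:1  {7,9,10}:3  {8,9,10}:3
  |U|=4: {3,5,8,10}:1  {4,6,7,9}:1  {5,8,9,10}:4  {6,7,9,10}:4  {7,8,9,10}:6
  |U|=5: {1,4,6,7,9}:1  {2,3,5,8,10}:1  {3,5,8,9,10}:5  {4,6,7,9,10}:5  {5,7,8,9,10}:10  {6,7,8,9,10}:10
  |U|=6: {0,2,3,5,8,10}:1  {1,4,6,7,9,10}:6  {2,3,5,8,9,10}:6  {3,5,7,8,9,10}:15  {4,6,7,8,9,10}:15  {5,6,7,8,9,10}:20
  |U|=7: {0,2,3,5,8,9,10}:7  {1,4,6,7,8,9,10}:21  {2,3,5,7,8,9,10}:21  {3,5,6,7,8,9,10}:35  {4,5,6,7,8,9,10}:35
  |U|=8: {0,2,3,5,7,8,9,10}:28  {1,4,5,6,7,8,9,10}:56  {2,3,5,6,7,8,9,10}:56  {3,4,5,6,7,8,9,10}:70
  |U|=9: {0,2,3,5,6,7,8,9,10}:84  {1,3,4,5,6,7,8,9,10}:126  {2,3,4,5,6,7,8,9,10}:126
  start at 0(l): 252
  start at 1(j): 210
sum over floor = 462

462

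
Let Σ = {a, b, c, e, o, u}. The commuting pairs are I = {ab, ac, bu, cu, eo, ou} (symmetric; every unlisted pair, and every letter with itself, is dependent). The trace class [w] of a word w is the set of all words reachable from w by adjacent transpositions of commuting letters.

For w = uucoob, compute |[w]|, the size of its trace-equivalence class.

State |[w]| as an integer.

15

#0=u has no predecessor
#1=u depends on [0:u]
#2=c has no predecessor
#3=o depends on [2:c]
#4=o depends on [3:o]
#5=b depends on [4:o]
sources: [0:u, 2:c]
N(rest) = Σ N(rest − s) over sources s of rest; N(one piece) = 1:
  size 1 → [1]=1  [5]=1
  size 2 → [0,1]=1  [1,5]=2  [4,5]=1
  size 3 → [0,1,5]=3  [1,4,5]=3  [3,4,5]=1
  size 4 → [0,1,4,5]=6  [1,3,4,5]=4  [2,3,4,5]=1
  first=0(u) contributes 5
  first=2(c) contributes 10
|[w]| = 15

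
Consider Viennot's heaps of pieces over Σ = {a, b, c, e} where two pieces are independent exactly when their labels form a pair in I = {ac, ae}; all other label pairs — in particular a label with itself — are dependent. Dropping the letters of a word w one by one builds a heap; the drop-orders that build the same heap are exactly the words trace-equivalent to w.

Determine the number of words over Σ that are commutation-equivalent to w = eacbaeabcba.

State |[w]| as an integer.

9

drop 0:e onto floor
drop 1:a onto floor
drop 2:c onto {0:e}
drop 3:b onto {1:a, 2:c}
drop 4:a onto {3:b}
drop 5:e onto {3:b}
drop 6:a onto {4:a}
drop 7:b onto {5:e, 6:a}
drop 8:c onto {7:b}
drop 9:b onto {8:c}
drop 10:a onto {9:b}
ground layer = {0:e, 1:a}
drop-orders for the pieces not yet dropped (sum over which currently-grounded one goes next):
  1 to go: {10} 1
  2 to go: {9,10} 1
  3 to go: {8,9,10} 1
  4 to go: {7,8,9,10} 1
  5 to go: {5,7,8,9,10} 1  {6,7,8,9,10} 1
  6 to go: {4,6,7,8,9,10} 1  {5,6,7,8,9,10} 2
  7 to go: {4,5,6,7,8,9,10} 3
  8 to go: {3,4,5,6,7,8,9,10} 3
  9 to go: {1,3,4,5,6,7,8,9,10} 3  {2,3,4,5,6,7,8,9,10} 3
  if 0:e drops first: 6 orders
  if 1:a drops first: 3 orders
heap linearizations: 9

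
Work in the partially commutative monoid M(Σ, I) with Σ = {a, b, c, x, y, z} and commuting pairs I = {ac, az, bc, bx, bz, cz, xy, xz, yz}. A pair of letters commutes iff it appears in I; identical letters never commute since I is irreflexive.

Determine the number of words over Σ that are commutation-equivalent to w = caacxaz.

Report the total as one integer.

42

piece 0:c — minimal
piece 1:a — minimal
piece 2:a rests on {1:a}
piece 3:c rests on {0:c}
piece 4:x rests on {2:a, 3:c}
piece 5:a rests on {4:x}
piece 6:z — minimal
minimal pieces: {0:c, 1:a, 6:z}
ways to finish when only these pieces remain (= sum over removing one remaining piece with nothing left below it):
  1 left: {5}→1  {6}→1
  2 left: {4,5}→1  {5,6}→2
  3 left: {2,4,5}→1  {3,4,5}→1  {4,5,6}→3
  4 left: {0,3,4,5}→1  {1,2,4,5}→1  {2,3,4,5}→2  {2,4,5,6}→4  {3,4,5,6}→4
  5 left: {0,2,3,4,5}→3  {0,3,4,5,6}→5  {1,2,3,4,5}→3  {1,2,4,5,6}→5  {2,3,4,5,6}→10
  placing 0:c first → 18 extensions
  placing 1:a first → 18 extensions
  placing 6:z first → 6 extensions
total linear extensions = 42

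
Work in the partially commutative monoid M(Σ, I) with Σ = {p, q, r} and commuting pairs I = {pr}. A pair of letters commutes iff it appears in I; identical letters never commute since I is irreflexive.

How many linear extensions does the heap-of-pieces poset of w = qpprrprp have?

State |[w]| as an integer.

35

piece 0:q — minimal
piece 1:p rests on {0:q}
piece 2:p rests on {1:p}
piece 3:r rests on {0:q}
piece 4:r rests on {3:r}
piece 5:p rests on {2:p}
piece 6:r rests on {4:r}
piece 7:p rests on {5:p}
minimal pieces: {0:q}
ways to finish when only these pieces remain (= sum over removing one remaining piece with nothing left below it):
  1 left: {6}→1  {7}→1
  2 left: {4,6}→1  {5,7}→1  {6,7}→2
  3 left: {2,5,7}→1  {3,4,6}→1  {4,6,7}→3  {5,6,7}→3
  4 left: {1,2,5,7}→1  {2,5,6,7}→4  {3,4,6,7}→4  {4,5,6,7}→6
  5 left: {1,2,5,6,7}→5  {2,4,5,6,7}→10  {3,4,5,6,7}→10
  6 left: {1,2,4,5,6,7}→15  {2,3,4,5,6,7}→20
  placing 0:q first → 35 extensions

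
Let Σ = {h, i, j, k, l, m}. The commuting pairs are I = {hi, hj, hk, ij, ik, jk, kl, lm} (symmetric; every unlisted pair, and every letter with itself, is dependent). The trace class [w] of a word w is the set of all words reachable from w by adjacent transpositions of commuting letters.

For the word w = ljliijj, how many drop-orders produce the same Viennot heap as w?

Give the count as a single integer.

6

piece 0:l — minimal
piece 1:j rests on {0:l}
piece 2:l rests on {1:j}
piece 3:i rests on {2:l}
piece 4:i rests on {3:i}
piece 5:j rests on {2:l}
piece 6:j rests on {5:j}
minimal pieces: {0:l}
ways to finish when only these pieces remain (= sum over removing one remaining piece with nothing left below it):
  1 left: {4}→1  {6}→1
  2 left: {3,4}→1  {4,6}→2  {5,6}→1
  3 left: {3,4,6}→3  {4,5,6}→3
  4 left: {3,4,5,6}→6
  5 left: {2,3,4,5,6}→6
  placing 0:l first → 6 extensions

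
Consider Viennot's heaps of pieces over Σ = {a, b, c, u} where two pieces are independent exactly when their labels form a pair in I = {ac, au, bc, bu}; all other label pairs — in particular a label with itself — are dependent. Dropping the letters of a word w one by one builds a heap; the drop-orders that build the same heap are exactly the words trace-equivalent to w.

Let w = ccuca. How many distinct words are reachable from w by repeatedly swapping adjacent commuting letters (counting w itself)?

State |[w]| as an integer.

5

piece 0:c — minimal
piece 1:c rests on {0:c}
piece 2:u rests on {1:c}
piece 3:c rests on {2:u}
piece 4:a — minimal
minimal pieces: {0:c, 4:a}
ways to finish when only these pieces remain (= sum over removing one remaining piece with nothing left below it):
  1 left: {3}→1  {4}→1
  2 left: {2,3}→1  {3,4}→2
  3 left: {1,2,3}→1  {2,3,4}→3
  placing 0:c first → 4 extensions
  placing 4:a first → 1 extensions
total linear extensions = 5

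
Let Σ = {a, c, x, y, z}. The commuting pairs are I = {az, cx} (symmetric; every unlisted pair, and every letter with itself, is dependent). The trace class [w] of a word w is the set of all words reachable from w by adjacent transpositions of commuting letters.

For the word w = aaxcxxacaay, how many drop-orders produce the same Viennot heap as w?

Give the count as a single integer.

#0=a has no predecessor
#1=a depends on [0:a]
#2=x depends on [1:a]
#3=c depends on [1:a]
#4=x depends on [2:x]
#5=x depends on [4:x]
#6=a depends on [3:c, 5:x]
#7=c depends on [6:a]
#8=a depends on [7:c]
#9=a depends on [8:a]
#10=y depends on [9:a]
sources: [0:a]
N(rest) = Σ N(rest − s) over sources s of rest; N(one piece) = 1:
  size 1 → [10]=1
  size 2 → [9,10]=1
  size 3 → [8,9,10]=1
  size 4 → [7,8,9,10]=1
  size 5 → [6,7,8,9,10]=1
  size 6 → [3,6,7,8,9,10]=1  [5,6,7,8,9,10]=1
  size 7 → [3,5,6,7,8,9,10]=2  [4,5,6,7,8,9,10]=1
  size 8 → [2,4,5,6,7,8,9,10]=1  [3,4,5,6,7,8,9,10]=3
  size 9 → [2,3,4,5,6,7,8,9,10]=4
  first=0(a) contributes 4

4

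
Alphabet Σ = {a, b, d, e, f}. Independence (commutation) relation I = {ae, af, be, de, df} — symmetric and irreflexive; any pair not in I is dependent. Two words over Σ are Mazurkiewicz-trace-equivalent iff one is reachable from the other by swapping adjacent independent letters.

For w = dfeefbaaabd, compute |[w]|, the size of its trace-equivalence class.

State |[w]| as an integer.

5

piece 0:d — minimal
piece 1:f — minimal
piece 2:e rests on {1:f}
piece 3:e rests on {2:e}
piece 4:f rests on {3:e}
piece 5:b rests on {0:d, 4:f}
piece 6:a rests on {5:b}
piece 7:a rests on {6:a}
piece 8:a rests on {7:a}
piece 9:b rests on {8:a}
piece 10:d rests on {9:b}
minimal pieces: {0:d, 1:f}
ways to finish when only these pieces remain (= sum over removing one remaining piece with nothing left below it):
  1 left: {10}→1
  2 left: {9,10}→1
  3 left: {8,9,10}→1
  4 left: {7,8,9,10}→1
  5 left: {6,7,8,9,10}→1
  6 left: {5,6,7,8,9,10}→1
  7 left: {0,5,6,7,8,9,10}→1  {4,5,6,7,8,9,10}→1
  8 left: {0,4,5,6,7,8,9,10}→2  {3,4,5,6,7,8,9,10}→1
  9 left: {0,3,4,5,6,7,8,9,10}→3  {2,3,4,5,6,7,8,9,10}→1
  placing 0:d first → 1 extensions
  placing 1:f first → 4 extensions
total linear extensions = 5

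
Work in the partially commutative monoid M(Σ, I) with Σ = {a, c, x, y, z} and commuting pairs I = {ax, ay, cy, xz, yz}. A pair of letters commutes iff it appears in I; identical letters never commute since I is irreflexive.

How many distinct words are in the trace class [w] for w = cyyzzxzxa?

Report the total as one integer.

piece 0:c — minimal
piece 1:y — minimal
piece 2:y rests on {1:y}
piece 3:z rests on {0:c}
piece 4:z rests on {3:z}
piece 5:x rests on {0:c, 2:y}
piece 6:z rests on {4:z}
piece 7:x rests on {5:x}
piece 8:a rests on {6:z}
minimal pieces: {0:c, 1:y}
ways to finish when only these pieces remain (= sum over removing one remaining piece with nothing left below it):
  1 left: {7}→1  {8}→1
  2 left: {5,7}→1  {6,8}→1  {7,8}→2
  3 left: {2,5,7}→1  {4,6,8}→1  {5,7,8}→3  {6,7,8}→3
  4 left: {1,2,5,7}→1  {2,5,7,8}→4  {3,4,6,8}→1  {4,6,7,8}→4  {5,6,7,8}→6
  5 left: {1,2,5,7,8}→5  {2,5,6,7,8}→10  {3,4,6,7,8}→5  {4,5,6,7,8}→10
  6 left: {1,2,5,6,7,8}→15  {2,4,5,6,7,8}→20  {3,4,5,6,7,8}→15
  7 left: {0,3,4,5,6,7,8}→15  {1,2,4,5,6,7,8}→35  {2,3,4,5,6,7,8}→35
  placing 0:c first → 70 extensions
  placing 1:y first → 50 extensions
total linear extensions = 120

120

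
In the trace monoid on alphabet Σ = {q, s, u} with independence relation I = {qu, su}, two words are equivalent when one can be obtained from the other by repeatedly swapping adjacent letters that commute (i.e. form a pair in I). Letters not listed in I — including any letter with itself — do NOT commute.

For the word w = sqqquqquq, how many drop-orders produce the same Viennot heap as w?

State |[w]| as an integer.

piece 0:s — minimal
piece 1:q rests on {0:s}
piece 2:q rests on {1:q}
piece 3:q rests on {2:q}
piece 4:u — minimal
piece 5:q rests on {3:q}
piece 6:q rests on {5:q}
piece 7:u rests on {4:u}
piece 8:q rests on {6:q}
minimal pieces: {0:s, 4:u}
ways to finish when only these pieces remain (= sum over removing one remaining piece with nothing left below it):
  1 left: {7}→1  {8}→1
  2 left: {4,7}→1  {6,8}→1  {7,8}→2
  3 left: {4,7,8}→3  {5,6,8}→1  {6,7,8}→3
  4 left: {3,5,6,8}→1  {4,6,7,8}→6  {5,6,7,8}→4
  5 left: {2,3,5,6,8}→1  {3,5,6,7,8}→5  {4,5,6,7,8}→10
  6 left: {1,2,3,5,6,8}→1  {2,3,5,6,7,8}→6  {3,4,5,6,7,8}→15
  7 left: {0,1,2,3,5,6,8}→1  {1,2,3,5,6,7,8}→7  {2,3,4,5,6,7,8}→21
  placing 0:s first → 28 extensions
  placing 4:u first → 8 extensions
total linear extensions = 36

36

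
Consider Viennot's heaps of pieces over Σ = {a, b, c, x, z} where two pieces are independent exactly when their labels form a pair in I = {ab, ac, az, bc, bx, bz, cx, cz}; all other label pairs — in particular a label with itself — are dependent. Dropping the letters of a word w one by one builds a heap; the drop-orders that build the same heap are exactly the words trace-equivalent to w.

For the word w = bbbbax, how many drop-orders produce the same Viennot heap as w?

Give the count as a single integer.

15

drop 0:b onto floor
drop 1:b onto {0:b}
drop 2:b onto {1:b}
drop 3:b onto {2:b}
drop 4:a onto floor
drop 5:x onto {4:a}
ground layer = {0:b, 4:a}
drop-orders for the pieces not yet dropped (sum over which currently-grounded one goes next):
  1 to go: {3} 1  {5} 1
  2 to go: {2,3} 1  {3,5} 2  {4,5} 1
  3 to go: {1,2,3} 1  {2,3,5} 3  {3,4,5} 3
  4 to go: {0,1,2,3} 1  {1,2,3,5} 4  {2,3,4,5} 6
  if 0:b drops first: 10 orders
  if 4:a drops first: 5 orders
heap linearizations: 15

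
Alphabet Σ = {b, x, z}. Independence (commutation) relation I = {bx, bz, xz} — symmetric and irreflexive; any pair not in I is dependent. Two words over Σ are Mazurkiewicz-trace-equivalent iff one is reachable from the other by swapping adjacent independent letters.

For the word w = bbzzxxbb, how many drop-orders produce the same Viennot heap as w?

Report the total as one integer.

#0=b has no predecessor
#1=b depends on [0:b]
#2=z has no predecessor
#3=z depends on [2:z]
#4=x has no predecessor
#5=x depends on [4:x]
#6=b depends on [1:b]
#7=b depends on [6:b]
sources: [0:b, 2:z, 4:x]
N(rest) = Σ N(rest − s) over sources s of rest; N(one piece) = 1:
  size 1 → [3]=1  [5]=1  [7]=1
  size 2 → [2,3]=1  [3,5]=2  [3,7]=2  [4,5]=1  [5,7]=2  [6,7]=1
  size 3 → [1,6,7]=1  [2,3,5]=3  [2,3,7]=3  [3,4,5]=3  [3,5,7]=6  [3,6,7]=3  [4,5,7]=3  [5,6,7]=3
  size 4 → [0,1,6,7]=1  [1,3,6,7]=4  [1,5,6,7]=4  [2,3,4,5]=6  [2,3,5,7]=12  [2,3,6,7]=6  [3,4,5,7]=12  [3,5,6,7]=12  [4,5,6,7]=6
  size 5 → [0,1,3,6,7]=5  [0,1,5,6,7]=5  [1,2,3,6,7]=10  [1,3,5,6,7]=20  [1,4,5,6,7]=10  [2,3,4,5,7]=30  [2,3,5,6,7]=30  [3,4,5,6,7]=30
  size 6 → [0,1,2,3,6,7]=15  [0,1,3,5,6,7]=30  [0,1,4,5,6,7]=15  [1,2,3,5,6,7]=60  [1,3,4,5,6,7]=60  [2,3,4,5,6,7]=90
  first=0(b) contributes 210
  first=2(z) contributes 105
  first=4(x) contributes 105
|[w]| = 420

420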